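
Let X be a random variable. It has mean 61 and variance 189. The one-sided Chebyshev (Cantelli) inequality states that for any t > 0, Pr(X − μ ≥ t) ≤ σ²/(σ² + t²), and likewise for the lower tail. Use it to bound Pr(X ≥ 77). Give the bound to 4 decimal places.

Here σ² = 189 and t = 16, so σ² + t² = 445.
Cantelli's bound: 189/445 = 0.4247.

0.4247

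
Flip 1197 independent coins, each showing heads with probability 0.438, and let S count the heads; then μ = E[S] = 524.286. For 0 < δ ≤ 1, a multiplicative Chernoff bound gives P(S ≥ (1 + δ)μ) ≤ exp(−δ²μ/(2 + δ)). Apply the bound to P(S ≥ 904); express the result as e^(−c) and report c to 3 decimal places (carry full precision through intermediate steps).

100.948

Write 904 = (1 + δ)μ, so δ = 904/524.286 − 1 = 0.7242497…
Then the exponent is δ²μ/(2 + δ) = (904 − μ)² / (μ·(2 + δ)) = 100.948075.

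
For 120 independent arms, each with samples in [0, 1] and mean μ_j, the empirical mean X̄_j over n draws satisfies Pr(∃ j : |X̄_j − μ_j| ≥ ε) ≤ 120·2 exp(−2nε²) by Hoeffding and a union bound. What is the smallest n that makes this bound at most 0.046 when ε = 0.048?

Need 2·120·exp(−2nε²) ≤ 0.046, i.e. exp(−2nε²) ≤ 0.046/240.
So 2nε² ≥ ln(240/0.046) = 8.559753.
Hence n ≥ 8.559753/(2·0.048²) = 1857.585.
The smallest integer n is 1858.

1858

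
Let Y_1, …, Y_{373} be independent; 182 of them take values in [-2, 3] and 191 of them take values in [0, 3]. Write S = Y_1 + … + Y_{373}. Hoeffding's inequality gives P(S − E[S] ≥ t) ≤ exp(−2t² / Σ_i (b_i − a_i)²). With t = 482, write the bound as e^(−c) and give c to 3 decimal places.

Σ(b_i − a_i)² = 182·5² + 191·3² = 6269.
c = 2t² / 6269 = 2·482² / 6269 = 74.1184.

74.118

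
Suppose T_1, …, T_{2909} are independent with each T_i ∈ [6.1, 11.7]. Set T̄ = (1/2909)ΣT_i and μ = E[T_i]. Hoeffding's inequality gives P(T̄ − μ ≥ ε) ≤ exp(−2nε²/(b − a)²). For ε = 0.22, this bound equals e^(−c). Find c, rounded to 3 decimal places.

8.979

c = 2nε²/(b − a)² = 2·2909·0.22² / 5.6² = 8.9793.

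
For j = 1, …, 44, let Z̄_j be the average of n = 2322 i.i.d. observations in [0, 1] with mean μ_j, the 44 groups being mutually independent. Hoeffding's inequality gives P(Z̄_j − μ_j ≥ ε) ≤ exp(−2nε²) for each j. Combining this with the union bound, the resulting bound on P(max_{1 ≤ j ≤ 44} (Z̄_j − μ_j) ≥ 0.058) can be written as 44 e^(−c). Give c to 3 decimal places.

Union bound over the 44 events: P(max_{1 ≤ j ≤ 44} (Z̄_j − μ_j) ≥ 0.058) ≤ 44·exp(−2nε²) = 44 exp(−2·2322·0.058²).
So c = 2·2322·0.058² = 15.6224.

15.622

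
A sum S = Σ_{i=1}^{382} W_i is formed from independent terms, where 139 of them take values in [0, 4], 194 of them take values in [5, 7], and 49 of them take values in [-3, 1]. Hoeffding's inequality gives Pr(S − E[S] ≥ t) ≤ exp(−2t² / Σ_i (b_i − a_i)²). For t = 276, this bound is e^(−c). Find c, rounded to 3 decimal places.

40.262

Σ(b_i − a_i)² = 139·4² + 194·2² + 49·4² = 3784.
c = 2t² / 3784 = 2·276² / 3784 = 40.2622.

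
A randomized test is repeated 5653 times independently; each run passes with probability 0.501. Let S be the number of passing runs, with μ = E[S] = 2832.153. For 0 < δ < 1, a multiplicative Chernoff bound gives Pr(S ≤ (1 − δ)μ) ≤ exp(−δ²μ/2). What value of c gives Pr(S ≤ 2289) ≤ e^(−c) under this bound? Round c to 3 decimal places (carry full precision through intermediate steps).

Write 2289 = (1 − δ)μ, so δ = 1 − 2289/2832.153 = 0.191781…
Then the exponent is δ²μ/2 = (μ − 2289)²/(2μ) = 52.083200.

52.083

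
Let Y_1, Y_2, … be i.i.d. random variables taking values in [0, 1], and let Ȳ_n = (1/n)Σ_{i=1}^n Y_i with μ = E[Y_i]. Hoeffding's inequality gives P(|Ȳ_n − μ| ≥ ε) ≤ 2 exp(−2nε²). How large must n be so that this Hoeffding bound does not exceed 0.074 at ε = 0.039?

1084

Require 2·exp(−2nε²) ≤ 0.074, i.e. 2nε² ≥ ln(2/0.074) = 3.296837.
So n ≥ 3.296837 / (2·0.039²) = 1083.773.
The smallest integer n is 1084.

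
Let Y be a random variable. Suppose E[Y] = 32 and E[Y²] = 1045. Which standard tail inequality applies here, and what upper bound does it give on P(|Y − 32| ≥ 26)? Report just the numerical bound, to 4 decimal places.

The first two moments determine the variance, so Chebyshev's inequality is the sharpest standard bound available.
Var(Y) = E[Y²] − (E[Y])² = 1045 − 1024 = 21.
Chebyshev's inequality: P(|Y − μ| ≥ t) ≤ Var(Y)/t² = 21/676 = 0.0311.

0.0311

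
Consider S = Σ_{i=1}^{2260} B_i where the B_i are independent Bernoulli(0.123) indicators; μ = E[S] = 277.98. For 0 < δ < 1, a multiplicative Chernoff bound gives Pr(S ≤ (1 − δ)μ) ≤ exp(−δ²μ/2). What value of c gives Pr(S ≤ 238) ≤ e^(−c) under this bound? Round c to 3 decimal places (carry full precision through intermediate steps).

Write 238 = (1 − δ)μ, so δ = 1 − 238/277.98 = 0.1438233…
Then the exponent is δ²μ/2 = (μ − 238)²/(2μ) = 2.875028.

2.875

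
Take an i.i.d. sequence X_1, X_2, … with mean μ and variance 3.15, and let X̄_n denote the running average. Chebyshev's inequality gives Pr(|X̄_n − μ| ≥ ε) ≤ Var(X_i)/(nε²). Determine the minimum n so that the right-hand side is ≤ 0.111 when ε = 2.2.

Require 3.15/(n·2.2²) ≤ 0.111, i.e. n ≥ 3.15/(0.111·2.2²) = 5.863.
The smallest integer n is 6.

6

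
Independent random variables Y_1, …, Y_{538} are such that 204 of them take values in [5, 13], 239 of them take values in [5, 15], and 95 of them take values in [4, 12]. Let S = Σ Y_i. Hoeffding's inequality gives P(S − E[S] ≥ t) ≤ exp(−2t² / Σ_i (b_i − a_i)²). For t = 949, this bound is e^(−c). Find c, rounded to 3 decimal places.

Σ(b_i − a_i)² = 204·8² + 239·10² + 95·8² = 43036.
c = 2t² / 43036 = 2·949² / 43036 = 41.8534.

41.853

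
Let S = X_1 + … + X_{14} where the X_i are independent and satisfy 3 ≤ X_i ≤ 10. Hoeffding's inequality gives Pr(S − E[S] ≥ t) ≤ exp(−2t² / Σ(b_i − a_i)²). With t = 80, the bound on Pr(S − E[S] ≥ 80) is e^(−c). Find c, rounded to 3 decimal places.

18.659

Σ(b_i − a_i)² = 14·(7)² = 686.
c = 2t²/686 = 2·80²/686 = 18.6589.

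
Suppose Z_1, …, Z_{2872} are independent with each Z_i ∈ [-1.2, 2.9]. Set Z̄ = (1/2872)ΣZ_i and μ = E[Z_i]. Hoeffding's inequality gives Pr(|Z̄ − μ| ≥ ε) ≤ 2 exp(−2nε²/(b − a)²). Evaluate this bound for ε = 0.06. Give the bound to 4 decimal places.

Exponent: 2nε²/(b − a)² = 2·2872·0.06² / 4.1² = 1.23012.
Bound = 2·exp(−1.23012) = 0.58451.

0.5845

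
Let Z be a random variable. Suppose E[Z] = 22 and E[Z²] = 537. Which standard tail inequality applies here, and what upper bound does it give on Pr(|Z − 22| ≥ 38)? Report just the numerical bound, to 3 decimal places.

0.037

The first two moments determine the variance, so Chebyshev's inequality is the sharpest standard bound available.
Var(Z) = E[Z²] − (E[Z])² = 537 − 484 = 53.
Chebyshev's inequality: Pr(|Z − μ| ≥ t) ≤ Var(Z)/t² = 53/1444 = 0.0367.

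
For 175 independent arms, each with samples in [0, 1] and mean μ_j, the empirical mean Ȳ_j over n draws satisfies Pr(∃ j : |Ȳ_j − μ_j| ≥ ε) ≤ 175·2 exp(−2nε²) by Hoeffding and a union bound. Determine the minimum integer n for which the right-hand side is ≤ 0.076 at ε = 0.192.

115

Need 2·175·exp(−2nε²) ≤ 0.076, i.e. exp(−2nε²) ≤ 0.076/350.
So 2nε² ≥ ln(350/0.076) = 8.434955.
Hence n ≥ 8.434955/(2·0.192²) = 114.406.
The smallest integer n is 115.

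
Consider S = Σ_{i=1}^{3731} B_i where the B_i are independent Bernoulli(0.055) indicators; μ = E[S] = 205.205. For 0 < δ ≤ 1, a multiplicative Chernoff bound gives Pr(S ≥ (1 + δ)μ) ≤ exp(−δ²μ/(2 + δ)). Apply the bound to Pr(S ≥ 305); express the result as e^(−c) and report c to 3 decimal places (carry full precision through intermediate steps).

Write 305 = (1 + δ)μ, so δ = 305/205.205 − 1 = 0.4863186…
Then the exponent is δ²μ/(2 + δ) = (305 − μ)² / (μ·(2 + δ)) = 19.519687.

19.520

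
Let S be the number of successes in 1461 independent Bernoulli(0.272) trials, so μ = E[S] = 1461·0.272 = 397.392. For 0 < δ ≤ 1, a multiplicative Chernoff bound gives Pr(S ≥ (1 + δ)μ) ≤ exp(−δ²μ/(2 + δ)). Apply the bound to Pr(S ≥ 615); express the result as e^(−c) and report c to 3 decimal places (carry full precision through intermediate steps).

Write 615 = (1 + δ)μ, so δ = 615/397.392 − 1 = 0.5475903…
Then the exponent is δ²μ/(2 + δ) = (615 − μ)² / (μ·(2 + δ)) = 46.773623.

46.774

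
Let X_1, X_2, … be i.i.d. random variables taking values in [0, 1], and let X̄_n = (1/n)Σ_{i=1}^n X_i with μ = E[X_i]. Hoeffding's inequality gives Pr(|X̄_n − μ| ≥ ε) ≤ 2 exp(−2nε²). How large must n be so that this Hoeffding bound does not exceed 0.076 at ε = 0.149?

74

Require 2·exp(−2nε²) ≤ 0.076, i.e. 2nε² ≥ ln(2/0.076) = 3.270169.
So n ≥ 3.270169 / (2·0.149²) = 73.649.
The smallest integer n is 74.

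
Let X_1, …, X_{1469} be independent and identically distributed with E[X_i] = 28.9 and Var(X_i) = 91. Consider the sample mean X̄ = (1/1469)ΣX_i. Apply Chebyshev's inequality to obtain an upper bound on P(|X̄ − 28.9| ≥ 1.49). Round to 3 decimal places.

Var(X̄) = Var(X_i)/n = 91/1469 = 0.061947.
Chebyshev: P(|X̄ − 28.9| ≥ 1.49) ≤ Var(X̄)/(1.49)² = 91/(1469·1.49²) = 0.0279.

0.028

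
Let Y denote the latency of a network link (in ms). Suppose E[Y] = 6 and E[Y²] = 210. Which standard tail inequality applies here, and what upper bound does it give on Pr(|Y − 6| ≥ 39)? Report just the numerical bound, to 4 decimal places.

0.1144

The first two moments determine the variance, so Chebyshev's inequality is the sharpest standard bound available.
Var(Y) = E[Y²] − (E[Y])² = 210 − 36 = 174.
Chebyshev's inequality: Pr(|Y − μ| ≥ t) ≤ Var(Y)/t² = 174/1521 = 0.1144.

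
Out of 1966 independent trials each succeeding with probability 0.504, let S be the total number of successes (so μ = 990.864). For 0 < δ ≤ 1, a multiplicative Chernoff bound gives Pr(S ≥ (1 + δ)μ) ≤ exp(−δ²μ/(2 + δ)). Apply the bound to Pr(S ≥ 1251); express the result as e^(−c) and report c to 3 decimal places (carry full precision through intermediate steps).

30.185

Write 1251 = (1 + δ)μ, so δ = 1251/990.864 − 1 = 0.2625345…
Then the exponent is δ²μ/(2 + δ) = (1251 − μ)² / (μ·(2 + δ)) = 30.185033.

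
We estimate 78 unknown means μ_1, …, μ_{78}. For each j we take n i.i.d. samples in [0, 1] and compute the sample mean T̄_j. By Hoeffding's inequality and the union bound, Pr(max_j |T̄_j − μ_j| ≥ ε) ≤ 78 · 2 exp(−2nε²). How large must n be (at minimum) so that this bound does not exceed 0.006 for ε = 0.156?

209

Need 2·78·exp(−2nε²) ≤ 0.006, i.e. exp(−2nε²) ≤ 0.006/156.
So 2nε² ≥ ln(156/0.006) = 10.165852.
Hence n ≥ 10.165852/(2·0.156²) = 208.864.
The smallest integer n is 209.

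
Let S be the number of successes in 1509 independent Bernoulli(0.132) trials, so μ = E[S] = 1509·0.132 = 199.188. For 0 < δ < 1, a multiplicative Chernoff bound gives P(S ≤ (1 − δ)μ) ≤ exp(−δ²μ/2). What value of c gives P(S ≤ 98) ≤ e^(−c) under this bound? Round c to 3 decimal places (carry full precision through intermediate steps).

Write 98 = (1 − δ)μ, so δ = 1 − 98/199.188 = 0.5080025…
Then the exponent is δ²μ/2 = (μ − 98)²/(2μ) = 25.701878.

25.702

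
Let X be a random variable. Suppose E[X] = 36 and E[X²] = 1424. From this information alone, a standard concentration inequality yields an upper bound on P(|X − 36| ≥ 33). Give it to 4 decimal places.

0.1175

The first two moments determine the variance, so Chebyshev's inequality is the sharpest standard bound available.
Var(X) = E[X²] − (E[X])² = 1424 − 1296 = 128.
Chebyshev's inequality: P(|X − μ| ≥ t) ≤ Var(X)/t² = 128/1089 = 0.1175.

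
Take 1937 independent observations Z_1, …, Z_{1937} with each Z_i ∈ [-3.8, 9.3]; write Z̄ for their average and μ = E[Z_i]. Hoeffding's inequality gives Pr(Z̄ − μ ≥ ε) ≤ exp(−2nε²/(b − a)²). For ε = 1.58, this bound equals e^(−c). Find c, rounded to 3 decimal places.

c = 2nε²/(b − a)² = 2·1937·1.58² / 13.1² = 56.3548.

56.355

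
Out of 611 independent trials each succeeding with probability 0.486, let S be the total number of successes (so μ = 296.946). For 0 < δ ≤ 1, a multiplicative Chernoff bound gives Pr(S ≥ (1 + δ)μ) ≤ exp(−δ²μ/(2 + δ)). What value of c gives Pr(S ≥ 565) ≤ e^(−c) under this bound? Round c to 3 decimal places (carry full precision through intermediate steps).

83.361

Write 565 = (1 + δ)μ, so δ = 565/296.946 − 1 = 0.9027028…
Then the exponent is δ²μ/(2 + δ) = (565 − μ)² / (μ·(2 + δ)) = 83.361309.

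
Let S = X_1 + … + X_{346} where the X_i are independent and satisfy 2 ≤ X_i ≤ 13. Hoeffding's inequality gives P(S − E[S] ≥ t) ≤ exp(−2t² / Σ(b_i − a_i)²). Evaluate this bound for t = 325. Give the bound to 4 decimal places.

0.0064

Σ(b_i − a_i)² = 346·(11)² = 41866.
Exponent = 2·325²/41866 = 5.0459.
Bound = exp(−5.0459) = 0.00644.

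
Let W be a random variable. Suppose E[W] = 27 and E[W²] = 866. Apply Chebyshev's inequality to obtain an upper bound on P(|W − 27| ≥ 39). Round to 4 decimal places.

0.0901

Var(W) = E[W²] − (E[W])² = 866 − 729 = 137.
Chebyshev's inequality: P(|W − μ| ≥ t) ≤ Var(W)/t² = 137/1521 = 0.0901.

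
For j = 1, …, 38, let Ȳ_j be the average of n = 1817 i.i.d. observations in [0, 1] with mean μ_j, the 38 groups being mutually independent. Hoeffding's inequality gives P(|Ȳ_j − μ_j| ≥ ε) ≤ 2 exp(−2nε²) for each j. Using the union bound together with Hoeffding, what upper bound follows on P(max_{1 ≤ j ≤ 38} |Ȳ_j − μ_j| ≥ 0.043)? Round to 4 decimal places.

0.0918

Per-experiment Hoeffding bound: 2·exp(−2·1817·0.043²) = 2·exp(−6.71927) = 0.0024148.
Union bound over 38 events: 38·0.0024148 = 0.09176.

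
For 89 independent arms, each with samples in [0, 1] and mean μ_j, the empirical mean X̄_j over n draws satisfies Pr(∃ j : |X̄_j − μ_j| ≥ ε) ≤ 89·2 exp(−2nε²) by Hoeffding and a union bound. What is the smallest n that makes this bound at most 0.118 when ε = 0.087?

Need 2·89·exp(−2nε²) ≤ 0.118, i.e. exp(−2nε²) ≤ 0.118/178.
So 2nε² ≥ ln(178/0.118) = 7.318854.
Hence n ≥ 7.318854/(2·0.087²) = 483.476.
The smallest integer n is 484.

484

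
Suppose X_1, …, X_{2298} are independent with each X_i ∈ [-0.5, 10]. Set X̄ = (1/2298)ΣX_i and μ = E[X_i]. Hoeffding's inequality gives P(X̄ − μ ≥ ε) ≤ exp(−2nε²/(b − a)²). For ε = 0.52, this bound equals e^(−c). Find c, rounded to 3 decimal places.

c = 2nε²/(b − a)² = 2·2298·0.52² / 10.5² = 11.2722.

11.272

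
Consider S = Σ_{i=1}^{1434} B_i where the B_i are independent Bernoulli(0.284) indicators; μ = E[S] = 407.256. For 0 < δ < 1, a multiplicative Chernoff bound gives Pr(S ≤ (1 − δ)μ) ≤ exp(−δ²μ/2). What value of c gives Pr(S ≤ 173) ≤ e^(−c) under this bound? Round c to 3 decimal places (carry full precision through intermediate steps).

Write 173 = (1 − δ)μ, so δ = 1 − 173/407.256 = 0.5752058…
Then the exponent is δ²μ/2 = (μ − 173)²/(2μ) = 67.372701.

67.373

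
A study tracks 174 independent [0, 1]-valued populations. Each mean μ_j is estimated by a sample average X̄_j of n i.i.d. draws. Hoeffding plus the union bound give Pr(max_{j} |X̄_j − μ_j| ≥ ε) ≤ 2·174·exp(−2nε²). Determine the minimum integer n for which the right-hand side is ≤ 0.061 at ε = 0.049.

Need 2·174·exp(−2nε²) ≤ 0.061, i.e. exp(−2nε²) ≤ 0.061/348.
So 2nε² ≥ ln(348/0.061) = 8.649084.
Hence n ≥ 8.649084/(2·0.049²) = 1801.142.
The smallest integer n is 1802.

1802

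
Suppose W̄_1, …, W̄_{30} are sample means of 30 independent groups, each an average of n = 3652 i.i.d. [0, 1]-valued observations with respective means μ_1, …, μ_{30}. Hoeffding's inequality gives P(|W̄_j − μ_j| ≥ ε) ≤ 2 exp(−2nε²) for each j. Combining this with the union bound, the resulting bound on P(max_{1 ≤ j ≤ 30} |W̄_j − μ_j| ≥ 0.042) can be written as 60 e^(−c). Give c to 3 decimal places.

12.884

Union bound over the 30 events: P(max_{1 ≤ j ≤ 30} |W̄_j − μ_j| ≥ 0.042) ≤ 30·2·exp(−2nε²) = 60 exp(−2·3652·0.042²).
So c = 2·3652·0.042² = 12.8843.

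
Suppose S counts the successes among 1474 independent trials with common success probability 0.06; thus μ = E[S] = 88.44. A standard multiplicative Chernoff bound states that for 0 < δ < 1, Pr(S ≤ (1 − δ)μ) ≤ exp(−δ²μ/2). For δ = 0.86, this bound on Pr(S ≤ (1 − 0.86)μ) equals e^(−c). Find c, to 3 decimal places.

32.705

c = δ²μ/2 = 0.86²·88.44/2 = 32.7051.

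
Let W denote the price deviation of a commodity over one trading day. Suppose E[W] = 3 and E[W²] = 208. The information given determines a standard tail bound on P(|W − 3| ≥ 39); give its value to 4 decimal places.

The first two moments determine the variance, so Chebyshev's inequality is the sharpest standard bound available.
Var(W) = E[W²] − (E[W])² = 208 − 9 = 199.
Chebyshev's inequality: P(|W − μ| ≥ t) ≤ Var(W)/t² = 199/1521 = 0.1308.

0.1308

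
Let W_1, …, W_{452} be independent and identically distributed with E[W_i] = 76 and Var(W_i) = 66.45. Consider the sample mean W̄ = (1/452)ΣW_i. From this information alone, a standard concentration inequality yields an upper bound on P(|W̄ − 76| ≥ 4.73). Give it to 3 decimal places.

0.007

With mean and variance of each term known, Chebyshev's inequality bounds the deviation of the sum (or sample mean).
Var(W̄) = Var(W_i)/n = 66.45/452 = 0.14701.
Chebyshev: P(|W̄ − 76| ≥ 4.73) ≤ Var(W̄)/(4.73)² = 66.45/(452·4.73²) = 0.0066.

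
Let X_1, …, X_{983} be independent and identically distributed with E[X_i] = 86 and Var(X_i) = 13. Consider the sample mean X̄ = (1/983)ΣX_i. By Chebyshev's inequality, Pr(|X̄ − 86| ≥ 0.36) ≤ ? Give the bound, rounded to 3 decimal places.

Var(X̄) = Var(X_i)/n = 13/983 = 0.013225.
Chebyshev: Pr(|X̄ − 86| ≥ 0.36) ≤ Var(X̄)/(0.36)² = 13/(983·0.36²) = 0.1020.

0.102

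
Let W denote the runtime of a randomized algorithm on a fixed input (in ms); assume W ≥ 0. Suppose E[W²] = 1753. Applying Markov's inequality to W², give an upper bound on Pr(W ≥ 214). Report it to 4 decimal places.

Since W ≥ 0, the event {W ≥ 214} is the same as {W² ≥ 45796}.
Markov's inequality applied to W² gives Pr(W² ≥ 45796) ≤ E[W²]/45796 = 1753/45796 = 0.0383.

0.0383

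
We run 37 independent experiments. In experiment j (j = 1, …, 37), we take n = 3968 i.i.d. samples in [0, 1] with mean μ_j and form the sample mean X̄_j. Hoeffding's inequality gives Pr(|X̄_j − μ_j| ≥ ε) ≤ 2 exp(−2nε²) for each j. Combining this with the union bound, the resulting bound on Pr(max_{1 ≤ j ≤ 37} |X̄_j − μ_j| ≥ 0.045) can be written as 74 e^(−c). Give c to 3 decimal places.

16.070

Union bound over the 37 events: Pr(max_{1 ≤ j ≤ 37} |X̄_j − μ_j| ≥ 0.045) ≤ 37·2·exp(−2nε²) = 74 exp(−2·3968·0.045²).
So c = 2·3968·0.045² = 16.0704.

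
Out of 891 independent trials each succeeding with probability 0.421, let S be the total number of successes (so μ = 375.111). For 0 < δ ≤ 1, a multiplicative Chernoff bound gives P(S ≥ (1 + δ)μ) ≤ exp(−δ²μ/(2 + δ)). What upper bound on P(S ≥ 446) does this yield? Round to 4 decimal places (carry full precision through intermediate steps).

Write 446 = (1 + δ)μ, so δ = 446/375.111 − 1 = 0.1889814…
Then the exponent is δ²μ/(2 + δ) = (446 − μ)² / (μ·(2 + δ)) = 6.120062.
Bound = exp(−6.120062) = 0.00220.

0.0022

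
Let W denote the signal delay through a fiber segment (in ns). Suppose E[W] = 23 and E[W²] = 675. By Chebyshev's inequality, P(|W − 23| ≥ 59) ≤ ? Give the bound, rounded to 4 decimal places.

0.0419

Var(W) = E[W²] − (E[W])² = 675 − 529 = 146.
Chebyshev's inequality: P(|W − μ| ≥ t) ≤ Var(W)/t² = 146/3481 = 0.0419.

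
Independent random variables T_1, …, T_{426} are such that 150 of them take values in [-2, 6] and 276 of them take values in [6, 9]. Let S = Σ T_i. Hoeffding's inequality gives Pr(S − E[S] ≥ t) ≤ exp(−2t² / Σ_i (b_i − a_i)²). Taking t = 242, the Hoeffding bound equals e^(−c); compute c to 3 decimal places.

9.693

Σ(b_i − a_i)² = 150·8² + 276·3² = 12084.
c = 2t² / 12084 = 2·242² / 12084 = 9.6928.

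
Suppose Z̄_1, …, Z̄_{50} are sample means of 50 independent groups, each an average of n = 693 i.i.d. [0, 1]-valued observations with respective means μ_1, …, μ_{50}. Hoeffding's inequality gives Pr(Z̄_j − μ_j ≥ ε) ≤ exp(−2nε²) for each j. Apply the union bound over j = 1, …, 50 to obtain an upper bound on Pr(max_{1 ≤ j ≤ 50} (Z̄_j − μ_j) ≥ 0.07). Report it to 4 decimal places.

Per-experiment Hoeffding bound: exp(−2·693·0.07²) = exp(−6.79140) = 0.0011234.
Union bound over 50 events: 50·0.0011234 = 0.05617.

0.0562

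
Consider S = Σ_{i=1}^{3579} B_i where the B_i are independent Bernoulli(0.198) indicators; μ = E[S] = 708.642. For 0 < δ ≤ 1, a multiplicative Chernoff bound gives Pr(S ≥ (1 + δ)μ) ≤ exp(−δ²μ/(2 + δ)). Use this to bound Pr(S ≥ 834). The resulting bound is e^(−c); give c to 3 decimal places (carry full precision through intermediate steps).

Write 834 = (1 + δ)μ, so δ = 834/708.642 − 1 = 0.1768989…
Then the exponent is δ²μ/(2 + δ) = (834 − μ)² / (μ·(2 + δ)) = 10.186828.

10.187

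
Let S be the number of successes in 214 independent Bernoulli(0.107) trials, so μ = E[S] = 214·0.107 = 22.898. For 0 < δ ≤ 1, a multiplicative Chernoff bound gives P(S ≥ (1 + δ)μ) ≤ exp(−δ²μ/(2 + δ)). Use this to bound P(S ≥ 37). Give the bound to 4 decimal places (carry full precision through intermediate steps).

Write 37 = (1 + δ)μ, so δ = 37/22.898 − 1 = 0.6158616…
Then the exponent is δ²μ/(2 + δ) = (37 − μ)² / (μ·(2 + δ)) = 3.320084.
Bound = exp(−3.320084) = 0.03615.

0.0361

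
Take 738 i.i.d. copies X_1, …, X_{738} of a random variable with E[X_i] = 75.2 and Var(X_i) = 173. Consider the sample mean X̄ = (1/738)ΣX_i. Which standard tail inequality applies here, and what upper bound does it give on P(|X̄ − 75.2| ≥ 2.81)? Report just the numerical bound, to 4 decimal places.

0.0297

With mean and variance of each term known, Chebyshev's inequality bounds the deviation of the sum (or sample mean).
Var(X̄) = Var(X_i)/n = 173/738 = 0.23442.
Chebyshev: P(|X̄ − 75.2| ≥ 2.81) ≤ Var(X̄)/(2.81)² = 173/(738·2.81²) = 0.0297.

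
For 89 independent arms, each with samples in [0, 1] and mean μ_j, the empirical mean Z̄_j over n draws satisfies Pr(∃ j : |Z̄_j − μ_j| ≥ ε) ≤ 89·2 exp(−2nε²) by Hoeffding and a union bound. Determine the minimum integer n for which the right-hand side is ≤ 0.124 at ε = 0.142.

Need 2·89·exp(−2nε²) ≤ 0.124, i.e. exp(−2nε²) ≤ 0.124/178.
So 2nε² ≥ ln(178/0.124) = 7.269257.
Hence n ≥ 7.269257/(2·0.142²) = 180.253.
The smallest integer n is 181.

181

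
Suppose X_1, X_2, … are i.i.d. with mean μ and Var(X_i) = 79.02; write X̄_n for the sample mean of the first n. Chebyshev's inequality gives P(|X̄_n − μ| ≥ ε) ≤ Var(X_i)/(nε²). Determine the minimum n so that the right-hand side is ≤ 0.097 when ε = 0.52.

3013

Require 79.02/(n·0.52²) ≤ 0.097, i.e. n ≥ 79.02/(0.097·0.52²) = 3012.719.
The smallest integer n is 3013.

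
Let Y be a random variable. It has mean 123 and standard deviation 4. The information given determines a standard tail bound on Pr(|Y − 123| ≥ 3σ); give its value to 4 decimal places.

0.1111

Mean and variance are known, so Chebyshev's inequality applies.
Chebyshev: Pr(|Y − μ| ≥ t) ≤ Var(Y)/t².
Var(Y) = σ² = 4² = 16.
t = 3·4 = 12.
Bound = 16 / 144 = 0.1111.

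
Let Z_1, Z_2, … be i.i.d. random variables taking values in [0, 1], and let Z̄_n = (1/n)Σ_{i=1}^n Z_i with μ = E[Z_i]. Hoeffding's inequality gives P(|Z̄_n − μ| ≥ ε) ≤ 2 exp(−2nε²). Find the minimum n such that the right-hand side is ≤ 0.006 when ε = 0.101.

Require 2·exp(−2nε²) ≤ 0.006, i.e. 2nε² ≥ ln(2/0.006) = 5.809143.
So n ≥ 5.809143 / (2·0.101²) = 284.734.
The smallest integer n is 285.

285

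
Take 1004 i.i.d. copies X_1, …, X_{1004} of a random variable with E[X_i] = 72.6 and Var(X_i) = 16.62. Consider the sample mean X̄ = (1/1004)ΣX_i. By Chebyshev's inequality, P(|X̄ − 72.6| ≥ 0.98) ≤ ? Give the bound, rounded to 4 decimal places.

Var(X̄) = Var(X_i)/n = 16.62/1004 = 0.016554.
Chebyshev: P(|X̄ − 72.6| ≥ 0.98) ≤ Var(X̄)/(0.98)² = 16.62/(1004·0.98²) = 0.0172.

0.0172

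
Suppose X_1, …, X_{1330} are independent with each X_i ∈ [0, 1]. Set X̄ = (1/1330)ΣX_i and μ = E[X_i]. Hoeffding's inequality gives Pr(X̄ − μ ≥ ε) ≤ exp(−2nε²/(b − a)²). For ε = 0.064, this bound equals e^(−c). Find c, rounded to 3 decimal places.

10.895

c = 2nε²/(b − a)² = 2·1330·0.064² / 1² = 10.8954.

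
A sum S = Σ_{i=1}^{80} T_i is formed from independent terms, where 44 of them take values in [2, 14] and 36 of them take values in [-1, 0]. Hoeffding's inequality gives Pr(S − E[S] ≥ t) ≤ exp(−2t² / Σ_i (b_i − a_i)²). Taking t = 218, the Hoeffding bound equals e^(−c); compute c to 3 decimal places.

Σ(b_i − a_i)² = 44·12² + 36·1² = 6372.
c = 2t² / 6372 = 2·218² / 6372 = 14.9165.

14.917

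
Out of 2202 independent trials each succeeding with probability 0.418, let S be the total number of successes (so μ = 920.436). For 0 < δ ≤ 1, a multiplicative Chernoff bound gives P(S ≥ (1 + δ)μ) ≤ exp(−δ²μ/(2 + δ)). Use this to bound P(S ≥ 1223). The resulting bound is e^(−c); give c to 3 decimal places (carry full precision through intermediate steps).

Write 1223 = (1 + δ)μ, so δ = 1223/920.436 − 1 = 0.3287181…
Then the exponent is δ²μ/(2 + δ) = (1223 − μ)² / (μ·(2 + δ)) = 42.709451.

42.709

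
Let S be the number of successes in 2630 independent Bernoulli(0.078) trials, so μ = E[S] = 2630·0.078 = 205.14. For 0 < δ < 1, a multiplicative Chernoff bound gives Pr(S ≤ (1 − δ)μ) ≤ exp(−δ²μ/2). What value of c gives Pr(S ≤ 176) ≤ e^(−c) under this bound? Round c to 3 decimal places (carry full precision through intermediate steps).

2.070

Write 176 = (1 − δ)μ, so δ = 1 − 176/205.14 = 0.1420493…
Then the exponent is δ²μ/2 = (μ − 176)²/(2μ) = 2.069659.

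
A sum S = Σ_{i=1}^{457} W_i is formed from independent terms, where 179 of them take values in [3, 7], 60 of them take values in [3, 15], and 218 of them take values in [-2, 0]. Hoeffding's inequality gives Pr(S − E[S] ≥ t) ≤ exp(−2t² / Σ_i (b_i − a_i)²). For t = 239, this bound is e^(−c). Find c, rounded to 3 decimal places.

9.231

Σ(b_i − a_i)² = 179·4² + 60·12² + 218·2² = 12376.
c = 2t² / 12376 = 2·239² / 12376 = 9.2309.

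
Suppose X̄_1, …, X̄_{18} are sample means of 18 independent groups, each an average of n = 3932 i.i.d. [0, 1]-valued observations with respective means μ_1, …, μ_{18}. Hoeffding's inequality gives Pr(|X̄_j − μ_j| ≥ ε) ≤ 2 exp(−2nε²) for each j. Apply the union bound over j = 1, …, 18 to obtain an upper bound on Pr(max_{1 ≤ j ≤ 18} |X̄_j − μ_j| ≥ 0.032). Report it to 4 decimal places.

Per-experiment Hoeffding bound: 2·exp(−2·3932·0.032²) = 2·exp(−8.05274) = 0.00063646.
Union bound over 18 events: 18·0.00063646 = 0.01146.

0.0115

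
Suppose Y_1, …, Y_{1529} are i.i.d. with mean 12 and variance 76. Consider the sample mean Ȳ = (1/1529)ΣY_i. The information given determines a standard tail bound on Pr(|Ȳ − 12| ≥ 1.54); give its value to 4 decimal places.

With mean and variance of each term known, Chebyshev's inequality bounds the deviation of the sum (or sample mean).
Var(Ȳ) = Var(Y_i)/n = 76/1529 = 0.049706.
Chebyshev: Pr(|Ȳ − 12| ≥ 1.54) ≤ Var(Ȳ)/(1.54)² = 76/(1529·1.54²) = 0.0210.

0.0210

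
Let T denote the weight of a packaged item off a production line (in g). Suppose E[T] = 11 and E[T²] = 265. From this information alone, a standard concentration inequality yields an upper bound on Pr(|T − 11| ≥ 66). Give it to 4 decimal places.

0.0331

The first two moments determine the variance, so Chebyshev's inequality is the sharpest standard bound available.
Var(T) = E[T²] − (E[T])² = 265 − 121 = 144.
Chebyshev's inequality: Pr(|T − μ| ≥ t) ≤ Var(T)/t² = 144/4356 = 0.0331.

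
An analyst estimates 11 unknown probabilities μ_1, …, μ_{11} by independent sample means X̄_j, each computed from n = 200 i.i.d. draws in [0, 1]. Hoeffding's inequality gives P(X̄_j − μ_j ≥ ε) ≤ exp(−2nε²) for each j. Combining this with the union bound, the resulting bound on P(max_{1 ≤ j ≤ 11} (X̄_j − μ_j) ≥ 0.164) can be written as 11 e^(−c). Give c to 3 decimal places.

Union bound over the 11 events: P(max_{1 ≤ j ≤ 11} (X̄_j − μ_j) ≥ 0.164) ≤ 11·exp(−2nε²) = 11 exp(−2·200·0.164²).
So c = 2·200·0.164² = 10.7584.

10.758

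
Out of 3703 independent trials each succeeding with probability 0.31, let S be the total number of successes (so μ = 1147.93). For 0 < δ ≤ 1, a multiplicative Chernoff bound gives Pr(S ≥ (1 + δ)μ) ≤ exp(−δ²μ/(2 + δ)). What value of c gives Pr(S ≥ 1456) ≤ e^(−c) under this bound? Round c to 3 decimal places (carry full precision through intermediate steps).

Write 1456 = (1 + δ)μ, so δ = 1456/1147.93 − 1 = 0.26837…
Then the exponent is δ²μ/(2 + δ) = (1456 − μ)² / (μ·(2 + δ)) = 36.447648.

36.448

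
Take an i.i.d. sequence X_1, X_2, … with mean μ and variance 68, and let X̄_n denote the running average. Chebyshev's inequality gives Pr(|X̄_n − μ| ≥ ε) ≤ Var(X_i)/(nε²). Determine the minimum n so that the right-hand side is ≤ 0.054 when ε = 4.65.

Require 68/(n·4.65²) ≤ 0.054, i.e. n ≥ 68/(0.054·4.65²) = 58.238.
The smallest integer n is 59.

59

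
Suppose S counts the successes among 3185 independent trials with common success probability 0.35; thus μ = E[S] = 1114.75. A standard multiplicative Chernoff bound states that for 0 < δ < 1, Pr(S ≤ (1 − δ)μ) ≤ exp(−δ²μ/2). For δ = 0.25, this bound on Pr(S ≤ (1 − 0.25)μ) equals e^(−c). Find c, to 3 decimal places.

34.836

c = δ²μ/2 = 0.25²·1114.75/2 = 34.8359.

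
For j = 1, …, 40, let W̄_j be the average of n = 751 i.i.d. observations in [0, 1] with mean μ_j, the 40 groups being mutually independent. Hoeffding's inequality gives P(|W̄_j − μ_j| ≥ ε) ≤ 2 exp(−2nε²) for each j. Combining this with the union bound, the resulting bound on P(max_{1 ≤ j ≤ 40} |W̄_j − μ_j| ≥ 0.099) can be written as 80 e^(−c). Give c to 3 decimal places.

14.721

Union bound over the 40 events: P(max_{1 ≤ j ≤ 40} |W̄_j − μ_j| ≥ 0.099) ≤ 40·2·exp(−2nε²) = 80 exp(−2·751·0.099²).
So c = 2·751·0.099² = 14.7211.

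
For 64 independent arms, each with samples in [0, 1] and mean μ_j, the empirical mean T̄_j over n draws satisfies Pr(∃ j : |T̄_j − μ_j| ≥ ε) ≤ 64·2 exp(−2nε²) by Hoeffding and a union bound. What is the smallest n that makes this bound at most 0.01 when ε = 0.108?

406

Need 2·64·exp(−2nε²) ≤ 0.01, i.e. exp(−2nε²) ≤ 0.01/128.
So 2nε² ≥ ln(128/0.01) = 9.457200.
Hence n ≥ 9.457200/(2·0.108²) = 405.401.
The smallest integer n is 406.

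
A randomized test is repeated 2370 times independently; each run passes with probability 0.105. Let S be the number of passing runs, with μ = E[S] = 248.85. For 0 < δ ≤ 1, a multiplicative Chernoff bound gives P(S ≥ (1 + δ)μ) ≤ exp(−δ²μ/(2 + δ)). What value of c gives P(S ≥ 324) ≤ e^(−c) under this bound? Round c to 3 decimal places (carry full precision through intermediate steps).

Write 324 = (1 + δ)μ, so δ = 324/248.85 − 1 = 0.3019892…
Then the exponent is δ²μ/(2 + δ) = (324 − μ)² / (μ·(2 + δ)) = 9.858641.

9.859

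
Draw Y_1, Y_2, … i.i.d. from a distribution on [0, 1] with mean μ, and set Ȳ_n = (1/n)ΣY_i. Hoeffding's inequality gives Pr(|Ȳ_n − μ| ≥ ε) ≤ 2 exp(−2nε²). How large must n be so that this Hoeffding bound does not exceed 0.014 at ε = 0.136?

Require 2·exp(−2nε²) ≤ 0.014, i.e. 2nε² ≥ ln(2/0.014) = 4.961845.
So n ≥ 4.961845 / (2·0.136²) = 134.133.
The smallest integer n is 135.

135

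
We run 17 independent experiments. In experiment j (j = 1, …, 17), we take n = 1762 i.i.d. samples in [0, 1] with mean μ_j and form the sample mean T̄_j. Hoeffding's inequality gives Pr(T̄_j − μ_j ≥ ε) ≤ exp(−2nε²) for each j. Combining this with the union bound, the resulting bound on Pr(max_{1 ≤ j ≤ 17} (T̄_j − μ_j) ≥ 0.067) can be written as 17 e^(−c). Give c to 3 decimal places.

15.819

Union bound over the 17 events: Pr(max_{1 ≤ j ≤ 17} (T̄_j − μ_j) ≥ 0.067) ≤ 17·exp(−2nε²) = 17 exp(−2·1762·0.067²).
So c = 2·1762·0.067² = 15.8192.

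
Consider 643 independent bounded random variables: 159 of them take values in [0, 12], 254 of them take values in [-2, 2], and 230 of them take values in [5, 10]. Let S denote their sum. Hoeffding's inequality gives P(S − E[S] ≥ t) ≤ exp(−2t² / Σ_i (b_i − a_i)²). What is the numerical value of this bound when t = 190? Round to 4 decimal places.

0.1100

Σ(b_i − a_i)² = 159·12² + 254·4² + 230·5² = 32710.
Exponent = 2·190² / 32710 = 2.20728.
Bound = exp(−2.20728) = 0.11000.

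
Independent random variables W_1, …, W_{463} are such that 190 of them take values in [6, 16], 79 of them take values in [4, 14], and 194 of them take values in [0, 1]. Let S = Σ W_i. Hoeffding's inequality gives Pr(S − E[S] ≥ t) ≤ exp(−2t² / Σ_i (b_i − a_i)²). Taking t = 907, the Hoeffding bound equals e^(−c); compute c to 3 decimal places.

Σ(b_i − a_i)² = 190·10² + 79·10² + 194·1² = 27094.
c = 2t² / 27094 = 2·907² / 27094 = 60.7255.

60.726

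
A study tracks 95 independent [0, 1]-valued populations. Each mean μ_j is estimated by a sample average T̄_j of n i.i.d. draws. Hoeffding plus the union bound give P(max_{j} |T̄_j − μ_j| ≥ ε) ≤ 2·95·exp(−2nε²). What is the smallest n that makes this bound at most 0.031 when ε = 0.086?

590

Need 2·95·exp(−2nε²) ≤ 0.031, i.e. exp(−2nε²) ≤ 0.031/190.
So 2nε² ≥ ln(190/0.031) = 8.720792.
Hence n ≥ 8.720792/(2·0.086²) = 589.561.
The smallest integer n is 590.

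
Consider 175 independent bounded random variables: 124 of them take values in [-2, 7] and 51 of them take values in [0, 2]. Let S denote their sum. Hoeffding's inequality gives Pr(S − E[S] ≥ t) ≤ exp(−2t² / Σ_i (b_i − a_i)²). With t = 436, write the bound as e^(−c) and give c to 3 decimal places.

37.099

Σ(b_i − a_i)² = 124·9² + 51·2² = 10248.
c = 2t² / 10248 = 2·436² / 10248 = 37.0991.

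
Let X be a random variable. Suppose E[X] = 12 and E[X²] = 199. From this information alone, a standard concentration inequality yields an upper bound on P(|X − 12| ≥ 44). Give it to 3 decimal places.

The first two moments determine the variance, so Chebyshev's inequality is the sharpest standard bound available.
Var(X) = E[X²] − (E[X])² = 199 − 144 = 55.
Chebyshev's inequality: P(|X − μ| ≥ t) ≤ Var(X)/t² = 55/1936 = 0.0284.

0.028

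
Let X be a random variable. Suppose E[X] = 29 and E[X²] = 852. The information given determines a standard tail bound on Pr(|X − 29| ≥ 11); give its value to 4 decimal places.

0.0909

The first two moments determine the variance, so Chebyshev's inequality is the sharpest standard bound available.
Var(X) = E[X²] − (E[X])² = 852 − 841 = 11.
Chebyshev's inequality: Pr(|X − μ| ≥ t) ≤ Var(X)/t² = 11/121 = 0.0909.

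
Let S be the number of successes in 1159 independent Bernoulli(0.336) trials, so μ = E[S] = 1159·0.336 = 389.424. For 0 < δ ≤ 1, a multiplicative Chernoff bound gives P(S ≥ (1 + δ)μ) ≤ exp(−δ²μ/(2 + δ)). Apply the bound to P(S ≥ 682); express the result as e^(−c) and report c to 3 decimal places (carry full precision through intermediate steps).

Write 682 = (1 + δ)μ, so δ = 682/389.424 − 1 = 0.7513045…
Then the exponent is δ²μ/(2 + δ) = (682 − μ)² / (μ·(2 + δ)) = 79.894342.

79.894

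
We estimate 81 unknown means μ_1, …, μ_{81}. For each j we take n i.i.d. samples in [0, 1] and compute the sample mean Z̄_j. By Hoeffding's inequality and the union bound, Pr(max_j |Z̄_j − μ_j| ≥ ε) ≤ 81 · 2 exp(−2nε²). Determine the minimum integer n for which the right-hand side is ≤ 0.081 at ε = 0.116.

Need 2·81·exp(−2nε²) ≤ 0.081, i.e. exp(−2nε²) ≤ 0.081/162.
So 2nε² ≥ ln(162/0.081) = 7.600902.
Hence n ≥ 7.600902/(2·0.116²) = 282.435.
The smallest integer n is 283.

283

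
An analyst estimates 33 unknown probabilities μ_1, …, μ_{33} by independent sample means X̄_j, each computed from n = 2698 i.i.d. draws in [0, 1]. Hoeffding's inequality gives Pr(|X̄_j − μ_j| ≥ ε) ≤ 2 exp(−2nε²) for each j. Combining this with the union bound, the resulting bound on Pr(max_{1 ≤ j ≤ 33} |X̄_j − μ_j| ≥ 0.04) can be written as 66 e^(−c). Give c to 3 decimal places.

8.634

Union bound over the 33 events: Pr(max_{1 ≤ j ≤ 33} |X̄_j − μ_j| ≥ 0.04) ≤ 33·2·exp(−2nε²) = 66 exp(−2·2698·0.04²).
So c = 2·2698·0.04² = 8.6336.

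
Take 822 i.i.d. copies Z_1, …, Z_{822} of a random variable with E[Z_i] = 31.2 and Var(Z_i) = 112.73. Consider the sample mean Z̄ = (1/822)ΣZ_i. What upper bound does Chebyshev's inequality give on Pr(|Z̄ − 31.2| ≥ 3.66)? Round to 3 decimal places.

Var(Z̄) = Var(Z_i)/n = 112.73/822 = 0.13714.
Chebyshev: Pr(|Z̄ − 31.2| ≥ 3.66) ≤ Var(Z̄)/(3.66)² = 112.73/(822·3.66²) = 0.0102.

0.010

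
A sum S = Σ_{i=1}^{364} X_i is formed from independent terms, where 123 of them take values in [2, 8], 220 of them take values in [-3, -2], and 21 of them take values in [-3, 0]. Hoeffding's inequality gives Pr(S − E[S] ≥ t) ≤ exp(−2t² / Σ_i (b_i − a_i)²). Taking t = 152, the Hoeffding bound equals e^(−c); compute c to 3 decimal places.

9.553

Σ(b_i − a_i)² = 123·6² + 220·1² + 21·3² = 4837.
c = 2t² / 4837 = 2·152² / 4837 = 9.5530.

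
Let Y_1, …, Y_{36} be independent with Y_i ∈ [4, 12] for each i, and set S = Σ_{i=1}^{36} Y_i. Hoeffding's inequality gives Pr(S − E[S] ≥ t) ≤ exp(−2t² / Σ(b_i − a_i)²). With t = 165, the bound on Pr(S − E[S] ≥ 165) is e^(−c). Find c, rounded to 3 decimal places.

23.633

Σ(b_i − a_i)² = 36·(8)² = 2304.
c = 2t²/2304 = 2·165²/2304 = 23.6328.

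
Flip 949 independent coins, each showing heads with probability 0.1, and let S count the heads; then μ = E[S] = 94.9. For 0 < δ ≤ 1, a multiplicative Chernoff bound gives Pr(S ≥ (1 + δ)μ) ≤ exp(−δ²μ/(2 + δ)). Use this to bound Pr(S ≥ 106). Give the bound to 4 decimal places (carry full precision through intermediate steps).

Write 106 = (1 + δ)μ, so δ = 106/94.9 − 1 = 0.1169652…
Then the exponent is δ²μ/(2 + δ) = (106 − μ)² / (μ·(2 + δ)) = 0.613290.
Bound = exp(−0.613290) = 0.54157.

0.5416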